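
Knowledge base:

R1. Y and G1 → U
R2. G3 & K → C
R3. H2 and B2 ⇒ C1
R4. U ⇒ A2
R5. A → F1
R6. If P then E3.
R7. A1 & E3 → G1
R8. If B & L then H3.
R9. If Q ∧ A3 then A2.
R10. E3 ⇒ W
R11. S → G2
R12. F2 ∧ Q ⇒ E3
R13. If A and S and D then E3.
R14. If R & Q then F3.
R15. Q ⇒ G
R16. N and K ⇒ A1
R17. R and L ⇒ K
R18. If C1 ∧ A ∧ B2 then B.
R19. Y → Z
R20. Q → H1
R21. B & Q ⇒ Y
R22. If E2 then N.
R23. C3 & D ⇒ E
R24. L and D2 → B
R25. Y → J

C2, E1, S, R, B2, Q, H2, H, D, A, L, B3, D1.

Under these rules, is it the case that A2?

No

Forward chaining from the given facts derives: C1, F1, G2, E3, F3, G, K, B, H1, Y, J, H3, W, Z.
Rules concluding A2: R4 needs U; R9 needs A3 — none of these are established.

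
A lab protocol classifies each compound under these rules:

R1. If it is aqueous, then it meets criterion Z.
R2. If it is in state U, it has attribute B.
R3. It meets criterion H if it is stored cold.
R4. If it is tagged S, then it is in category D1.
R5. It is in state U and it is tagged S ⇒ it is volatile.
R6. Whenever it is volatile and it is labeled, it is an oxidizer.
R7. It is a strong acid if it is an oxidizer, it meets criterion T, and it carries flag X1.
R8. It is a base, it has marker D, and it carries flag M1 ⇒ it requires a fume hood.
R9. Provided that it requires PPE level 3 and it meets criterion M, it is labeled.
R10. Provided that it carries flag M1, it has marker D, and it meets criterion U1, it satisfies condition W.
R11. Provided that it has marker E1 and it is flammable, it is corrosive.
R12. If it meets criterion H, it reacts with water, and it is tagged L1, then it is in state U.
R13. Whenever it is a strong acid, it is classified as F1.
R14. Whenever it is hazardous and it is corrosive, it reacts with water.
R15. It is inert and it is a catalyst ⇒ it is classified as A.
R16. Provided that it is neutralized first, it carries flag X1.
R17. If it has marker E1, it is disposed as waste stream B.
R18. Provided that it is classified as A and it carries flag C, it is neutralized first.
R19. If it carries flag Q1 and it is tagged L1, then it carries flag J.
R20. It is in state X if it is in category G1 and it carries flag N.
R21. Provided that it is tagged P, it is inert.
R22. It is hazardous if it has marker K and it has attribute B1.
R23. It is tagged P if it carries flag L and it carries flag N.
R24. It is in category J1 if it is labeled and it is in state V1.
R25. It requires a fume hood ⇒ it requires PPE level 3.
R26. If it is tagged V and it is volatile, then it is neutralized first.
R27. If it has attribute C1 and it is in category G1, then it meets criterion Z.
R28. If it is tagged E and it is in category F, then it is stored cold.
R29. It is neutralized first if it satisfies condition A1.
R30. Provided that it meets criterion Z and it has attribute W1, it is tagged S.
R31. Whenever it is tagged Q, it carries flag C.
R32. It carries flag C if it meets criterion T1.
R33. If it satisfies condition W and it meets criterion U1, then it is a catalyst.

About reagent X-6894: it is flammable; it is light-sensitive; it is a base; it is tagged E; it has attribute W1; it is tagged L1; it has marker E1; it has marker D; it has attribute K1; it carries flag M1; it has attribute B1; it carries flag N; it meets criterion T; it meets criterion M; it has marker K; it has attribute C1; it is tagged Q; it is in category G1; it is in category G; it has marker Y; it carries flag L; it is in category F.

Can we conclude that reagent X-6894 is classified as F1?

Forward chaining from the given facts derives: requires a fume hood, is corrosive, is disposed as waste stream B, is in state X, is hazardous, is tagged P, requires PPE level 3, meets criterion Z, is stored cold, is tagged S, carries flag C, meets criterion H, is in category D1, is labeled, reacts with water, is inert, is in state U, has attribute B, is volatile, is an oxidizer.
The only rule concluding "it is classified as F1" is R13, which needs "it is a strong acid"; that is never established.

No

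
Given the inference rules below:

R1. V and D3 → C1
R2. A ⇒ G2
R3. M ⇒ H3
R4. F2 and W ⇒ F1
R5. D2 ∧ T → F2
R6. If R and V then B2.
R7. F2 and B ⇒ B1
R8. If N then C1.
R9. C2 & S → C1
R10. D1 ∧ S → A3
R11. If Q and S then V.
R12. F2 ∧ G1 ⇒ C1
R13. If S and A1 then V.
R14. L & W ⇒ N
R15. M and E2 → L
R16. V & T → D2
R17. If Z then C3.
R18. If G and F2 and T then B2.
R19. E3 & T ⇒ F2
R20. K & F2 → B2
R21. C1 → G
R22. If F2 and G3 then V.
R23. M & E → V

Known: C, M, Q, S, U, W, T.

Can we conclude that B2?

No

Forward chaining from the given facts derives: H3, V, D2, F2, F1.
Rules concluding B2: R6 needs R; R18 needs G; R20 needs K — none of these are established.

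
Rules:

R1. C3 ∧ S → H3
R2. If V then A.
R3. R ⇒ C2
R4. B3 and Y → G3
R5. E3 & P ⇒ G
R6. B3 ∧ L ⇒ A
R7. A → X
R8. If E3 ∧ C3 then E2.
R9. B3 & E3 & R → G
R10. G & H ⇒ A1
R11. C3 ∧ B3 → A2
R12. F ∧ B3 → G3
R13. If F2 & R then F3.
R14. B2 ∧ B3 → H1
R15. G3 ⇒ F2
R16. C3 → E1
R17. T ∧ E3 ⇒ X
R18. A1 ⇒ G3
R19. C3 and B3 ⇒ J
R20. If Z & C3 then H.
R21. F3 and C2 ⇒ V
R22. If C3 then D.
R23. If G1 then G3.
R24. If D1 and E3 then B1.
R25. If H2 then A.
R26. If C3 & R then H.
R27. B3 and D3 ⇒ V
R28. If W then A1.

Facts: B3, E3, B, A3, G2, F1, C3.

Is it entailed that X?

Forward chaining from the given facts derives: E2, A2, E1, J, D.
Rules concluding X: R7 needs A; R17 needs T — none of these are established.

No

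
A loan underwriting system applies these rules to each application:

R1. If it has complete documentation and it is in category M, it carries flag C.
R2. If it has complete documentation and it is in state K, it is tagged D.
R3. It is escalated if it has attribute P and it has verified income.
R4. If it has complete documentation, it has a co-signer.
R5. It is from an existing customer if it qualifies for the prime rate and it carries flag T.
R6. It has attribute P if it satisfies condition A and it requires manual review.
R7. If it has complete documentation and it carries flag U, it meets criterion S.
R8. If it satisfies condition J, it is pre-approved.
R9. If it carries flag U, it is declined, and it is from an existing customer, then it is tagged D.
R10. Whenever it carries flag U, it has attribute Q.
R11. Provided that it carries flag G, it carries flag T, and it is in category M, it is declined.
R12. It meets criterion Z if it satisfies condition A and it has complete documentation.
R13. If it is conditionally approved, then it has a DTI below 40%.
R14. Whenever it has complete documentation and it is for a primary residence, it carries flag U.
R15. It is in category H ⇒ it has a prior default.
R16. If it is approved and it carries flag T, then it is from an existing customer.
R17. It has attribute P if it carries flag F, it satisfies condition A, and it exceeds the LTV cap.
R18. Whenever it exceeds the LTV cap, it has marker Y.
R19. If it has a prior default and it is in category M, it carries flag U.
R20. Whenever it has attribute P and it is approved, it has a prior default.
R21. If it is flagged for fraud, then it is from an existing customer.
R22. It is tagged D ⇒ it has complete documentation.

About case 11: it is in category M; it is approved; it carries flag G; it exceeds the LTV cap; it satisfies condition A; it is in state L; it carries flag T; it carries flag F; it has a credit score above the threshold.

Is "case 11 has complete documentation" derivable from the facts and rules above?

Yes

By R11 (it carries flag G, it carries flag T, it is in category M): it is declined.
By R16 (it is approved, it carries flag T): it is from an existing customer.
By R17 (it carries flag F, it satisfies condition A, it exceeds the LTV cap): it has attribute P.
By R20 (it has attribute P, it is approved): it has a prior default.
By R19 (it has a prior default, it is in category M): it carries flag U.
By R9 (it carries flag U, it is declined, it is from an existing customer): it is tagged D.
By R22 (it is tagged D): it has complete documentation.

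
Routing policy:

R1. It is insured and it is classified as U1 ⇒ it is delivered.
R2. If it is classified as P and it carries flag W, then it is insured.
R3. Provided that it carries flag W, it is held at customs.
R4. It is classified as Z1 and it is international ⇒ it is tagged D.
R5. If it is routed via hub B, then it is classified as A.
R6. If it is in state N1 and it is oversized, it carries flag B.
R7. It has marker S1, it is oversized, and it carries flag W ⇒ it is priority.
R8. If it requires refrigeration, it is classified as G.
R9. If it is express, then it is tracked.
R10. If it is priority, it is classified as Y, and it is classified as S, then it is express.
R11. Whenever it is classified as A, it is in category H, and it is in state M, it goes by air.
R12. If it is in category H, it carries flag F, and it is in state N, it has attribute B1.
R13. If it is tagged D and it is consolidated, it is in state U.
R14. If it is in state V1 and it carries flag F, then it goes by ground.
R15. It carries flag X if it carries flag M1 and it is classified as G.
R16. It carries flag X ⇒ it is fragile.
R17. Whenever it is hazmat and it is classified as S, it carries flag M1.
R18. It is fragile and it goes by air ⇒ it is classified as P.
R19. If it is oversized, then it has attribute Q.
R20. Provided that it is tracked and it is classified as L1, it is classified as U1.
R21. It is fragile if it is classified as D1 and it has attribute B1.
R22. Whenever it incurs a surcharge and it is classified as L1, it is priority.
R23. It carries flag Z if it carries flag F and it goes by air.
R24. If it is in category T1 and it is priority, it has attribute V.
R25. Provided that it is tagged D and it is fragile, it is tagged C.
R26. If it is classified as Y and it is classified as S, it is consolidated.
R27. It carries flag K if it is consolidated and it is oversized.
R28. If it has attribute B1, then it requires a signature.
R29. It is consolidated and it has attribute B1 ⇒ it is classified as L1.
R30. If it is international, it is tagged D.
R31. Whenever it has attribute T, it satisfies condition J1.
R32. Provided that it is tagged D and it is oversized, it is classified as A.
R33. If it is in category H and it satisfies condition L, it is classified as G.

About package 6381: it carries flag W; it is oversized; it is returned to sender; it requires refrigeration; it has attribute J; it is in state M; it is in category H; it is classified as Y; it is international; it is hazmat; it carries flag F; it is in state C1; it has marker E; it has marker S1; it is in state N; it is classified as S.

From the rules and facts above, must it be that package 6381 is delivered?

By R7 (it has marker S1, it is oversized, it carries flag W): it is priority.
By R8 (it requires refrigeration): it is classified as G.
By R10 (it is priority, it is classified as Y, it is classified as S): it is express.
By R12 (it is in category H, it carries flag F, it is in state N): it has attribute B1.
By R17 (it is hazmat, it is classified as S): it carries flag M1.
By R26 (it is classified as Y, it is classified as S): it is consolidated.
By R29 (it is consolidated, it has attribute B1): it is classified as L1.
By R30 (it is international): it is tagged D.
By R32 (it is tagged D, it is oversized): it is classified as A.
By R9 (it is express): it is tracked.
By R11 (it is classified as A, it is in category H, it is in state M): it goes by air.
By R15 (it carries flag M1, it is classified as G): it carries flag X.
By R16 (it carries flag X): it is fragile.
By R18 (it is fragile, it goes by air): it is classified as P.
By R20 (it is tracked, it is classified as L1): it is classified as U1.
By R2 (it is classified as P, it carries flag W): it is insured.
By R1 (it is insured, it is classified as U1): it is delivered.

Yes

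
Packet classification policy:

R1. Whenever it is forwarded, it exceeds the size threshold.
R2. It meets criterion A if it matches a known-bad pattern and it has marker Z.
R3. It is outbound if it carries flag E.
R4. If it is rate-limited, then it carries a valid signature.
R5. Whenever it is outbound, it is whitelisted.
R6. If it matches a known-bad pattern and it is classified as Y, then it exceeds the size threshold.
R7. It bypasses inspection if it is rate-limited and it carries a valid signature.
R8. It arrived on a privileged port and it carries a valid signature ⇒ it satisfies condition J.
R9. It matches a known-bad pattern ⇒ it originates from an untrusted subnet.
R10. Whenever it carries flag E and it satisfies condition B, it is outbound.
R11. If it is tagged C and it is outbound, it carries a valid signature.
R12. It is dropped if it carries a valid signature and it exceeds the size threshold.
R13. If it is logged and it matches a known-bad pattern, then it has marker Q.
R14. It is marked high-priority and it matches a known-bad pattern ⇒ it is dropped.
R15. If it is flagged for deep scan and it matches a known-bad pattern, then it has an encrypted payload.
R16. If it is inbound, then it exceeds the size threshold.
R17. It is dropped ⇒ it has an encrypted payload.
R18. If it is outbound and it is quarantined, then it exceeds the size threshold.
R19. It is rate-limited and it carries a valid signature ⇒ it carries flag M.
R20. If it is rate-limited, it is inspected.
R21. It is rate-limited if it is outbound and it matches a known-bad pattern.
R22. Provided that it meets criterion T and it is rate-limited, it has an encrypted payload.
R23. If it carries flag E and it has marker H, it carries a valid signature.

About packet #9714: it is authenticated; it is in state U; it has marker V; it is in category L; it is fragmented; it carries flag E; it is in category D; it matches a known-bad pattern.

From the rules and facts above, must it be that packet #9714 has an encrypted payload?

No

Forward chaining from the given facts derives: is outbound, is whitelisted, originates from an untrusted subnet, is rate-limited, carries a valid signature, bypasses inspection, carries flag M, is inspected.
Rules concluding "it has an encrypted payload": R15 needs "it is flagged for deep scan"; R17 needs "it is dropped"; R22 needs "it meets criterion T" — none of these are established.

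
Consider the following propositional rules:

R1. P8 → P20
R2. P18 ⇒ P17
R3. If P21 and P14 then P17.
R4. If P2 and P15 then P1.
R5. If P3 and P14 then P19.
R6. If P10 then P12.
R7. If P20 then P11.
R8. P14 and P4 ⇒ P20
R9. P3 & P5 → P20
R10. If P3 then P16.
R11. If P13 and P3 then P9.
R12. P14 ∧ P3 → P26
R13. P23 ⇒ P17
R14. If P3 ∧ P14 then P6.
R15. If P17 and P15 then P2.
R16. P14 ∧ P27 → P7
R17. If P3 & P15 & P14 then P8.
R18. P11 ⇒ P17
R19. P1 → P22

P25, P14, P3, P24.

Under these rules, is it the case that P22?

No

Forward chaining from the given facts derives: P19, P16, P26, P6.
The only rule concluding P22 is R19, which needs P1; that is never established.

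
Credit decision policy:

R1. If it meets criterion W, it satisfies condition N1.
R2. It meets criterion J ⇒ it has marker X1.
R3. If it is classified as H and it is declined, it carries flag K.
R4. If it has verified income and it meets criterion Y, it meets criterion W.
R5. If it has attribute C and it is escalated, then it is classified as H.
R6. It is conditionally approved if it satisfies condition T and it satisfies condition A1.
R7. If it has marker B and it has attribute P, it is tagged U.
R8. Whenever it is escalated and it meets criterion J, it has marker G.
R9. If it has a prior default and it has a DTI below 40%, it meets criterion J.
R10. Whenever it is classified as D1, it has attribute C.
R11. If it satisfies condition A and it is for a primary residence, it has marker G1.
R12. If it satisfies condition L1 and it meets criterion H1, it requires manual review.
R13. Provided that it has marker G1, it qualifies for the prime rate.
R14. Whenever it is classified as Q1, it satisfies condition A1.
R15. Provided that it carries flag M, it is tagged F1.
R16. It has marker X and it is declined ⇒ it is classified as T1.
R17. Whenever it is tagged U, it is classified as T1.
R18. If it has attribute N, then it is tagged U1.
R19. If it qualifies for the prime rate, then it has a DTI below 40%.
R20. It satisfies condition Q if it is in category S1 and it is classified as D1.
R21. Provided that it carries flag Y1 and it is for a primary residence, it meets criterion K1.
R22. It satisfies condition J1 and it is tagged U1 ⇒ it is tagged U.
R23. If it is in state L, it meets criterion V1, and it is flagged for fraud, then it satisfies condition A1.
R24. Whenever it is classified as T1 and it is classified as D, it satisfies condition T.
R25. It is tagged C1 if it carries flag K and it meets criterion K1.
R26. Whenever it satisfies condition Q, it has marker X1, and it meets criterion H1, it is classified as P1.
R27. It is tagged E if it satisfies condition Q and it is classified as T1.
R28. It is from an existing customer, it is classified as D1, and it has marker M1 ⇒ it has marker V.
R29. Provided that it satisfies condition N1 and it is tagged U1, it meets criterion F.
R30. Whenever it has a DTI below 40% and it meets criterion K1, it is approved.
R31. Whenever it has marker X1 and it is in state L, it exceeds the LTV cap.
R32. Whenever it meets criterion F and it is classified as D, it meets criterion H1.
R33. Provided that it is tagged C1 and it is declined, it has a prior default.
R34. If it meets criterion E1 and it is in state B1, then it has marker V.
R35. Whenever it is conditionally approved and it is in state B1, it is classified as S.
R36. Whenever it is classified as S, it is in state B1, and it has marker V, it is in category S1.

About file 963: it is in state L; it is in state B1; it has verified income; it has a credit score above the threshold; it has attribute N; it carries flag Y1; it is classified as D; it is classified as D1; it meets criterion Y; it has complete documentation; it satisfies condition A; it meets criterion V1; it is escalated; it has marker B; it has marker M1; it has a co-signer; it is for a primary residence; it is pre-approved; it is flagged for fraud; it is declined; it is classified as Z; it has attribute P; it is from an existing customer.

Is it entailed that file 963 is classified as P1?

Yes

By R4 (it has verified income, it meets criterion Y): it meets criterion W.
By R7 (it has marker B, it has attribute P): it is tagged U.
By R10 (it is classified as D1): it has attribute C.
By R11 (it satisfies condition A, it is for a primary residence): it has marker G1.
By R13 (it has marker G1): it qualifies for the prime rate.
By R17 (it is tagged U): it is classified as T1.
By R18 (it has attribute N): it is tagged U1.
By R19 (it qualifies for the prime rate): it has a DTI below 40%.
By R21 (it carries flag Y1, it is for a primary residence): it meets criterion K1.
By R23 (it is in state L, it meets criterion V1, it is flagged for fraud): it satisfies condition A1.
By R24 (it is classified as T1, it is classified as D): it satisfies condition T.
By R28 (it is from an existing customer, it is classified as D1, it has marker M1): it has marker V.
By R1 (it meets criterion W): it satisfies condition N1.
By R5 (it has attribute C, it is escalated): it is classified as H.
By R6 (it satisfies condition T, it satisfies condition A1): it is conditionally approved.
By R29 (it satisfies condition N1, it is tagged U1): it meets criterion F.
By R32 (it meets criterion F, it is classified as D): it meets criterion H1.
By R35 (it is conditionally approved, it is in state B1): it is classified as S.
By R36 (it is classified as S, it is in state B1, it has marker V): it is in category S1.
By R3 (it is classified as H, it is declined): it carries flag K.
By R20 (it is in category S1, it is classified as D1): it satisfies condition Q.
By R25 (it carries flag K, it meets criterion K1): it is tagged C1.
By R33 (it is tagged C1, it is declined): it has a prior default.
By R9 (it has a prior default, it has a DTI below 40%): it meets criterion J.
By R2 (it meets criterion J): it has marker X1.
By R26 (it satisfies condition Q, it has marker X1, it meets criterion H1): it is classified as P1.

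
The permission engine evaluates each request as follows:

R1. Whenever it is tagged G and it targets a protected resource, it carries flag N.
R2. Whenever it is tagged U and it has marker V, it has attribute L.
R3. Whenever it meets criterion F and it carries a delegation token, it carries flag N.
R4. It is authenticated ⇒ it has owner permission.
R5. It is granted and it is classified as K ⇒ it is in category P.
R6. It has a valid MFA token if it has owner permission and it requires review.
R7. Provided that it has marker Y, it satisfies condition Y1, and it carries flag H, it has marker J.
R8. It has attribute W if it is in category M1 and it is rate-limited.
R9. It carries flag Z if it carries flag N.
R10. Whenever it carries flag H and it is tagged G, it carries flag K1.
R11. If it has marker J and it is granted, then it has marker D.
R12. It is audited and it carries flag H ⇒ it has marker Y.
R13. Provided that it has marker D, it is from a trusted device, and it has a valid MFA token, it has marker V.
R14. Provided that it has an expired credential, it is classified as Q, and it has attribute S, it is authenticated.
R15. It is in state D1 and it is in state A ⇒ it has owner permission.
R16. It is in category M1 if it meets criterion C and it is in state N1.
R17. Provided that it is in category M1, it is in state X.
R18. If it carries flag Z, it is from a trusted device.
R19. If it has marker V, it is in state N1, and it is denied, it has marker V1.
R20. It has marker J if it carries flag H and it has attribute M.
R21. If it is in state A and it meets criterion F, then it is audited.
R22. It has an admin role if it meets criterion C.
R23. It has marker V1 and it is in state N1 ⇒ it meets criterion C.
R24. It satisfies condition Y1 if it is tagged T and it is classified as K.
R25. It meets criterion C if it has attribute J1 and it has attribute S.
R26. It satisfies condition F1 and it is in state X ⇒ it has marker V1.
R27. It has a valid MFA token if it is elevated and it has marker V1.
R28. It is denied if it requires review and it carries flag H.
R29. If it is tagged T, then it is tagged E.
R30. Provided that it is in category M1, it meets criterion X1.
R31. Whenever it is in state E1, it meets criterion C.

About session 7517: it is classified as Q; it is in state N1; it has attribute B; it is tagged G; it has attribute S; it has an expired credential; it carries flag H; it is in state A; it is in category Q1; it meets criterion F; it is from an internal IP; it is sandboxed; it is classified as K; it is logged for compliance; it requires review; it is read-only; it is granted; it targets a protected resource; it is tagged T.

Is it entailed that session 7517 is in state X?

Yes

By R1 (it is tagged G, it targets a protected resource): it carries flag N.
By R9 (it carries flag N): it carries flag Z.
By R14 (it has an expired credential, it is classified as Q, it has attribute S): it is authenticated.
By R18 (it carries flag Z): it is from a trusted device.
By R21 (it is in state A, it meets criterion F): it is audited.
By R24 (it is tagged T, it is classified as K): it satisfies condition Y1.
By R28 (it requires review, it carries flag H): it is denied.
By R4 (it is authenticated): it has owner permission.
By R6 (it has owner permission, it requires review): it has a valid MFA token.
By R12 (it is audited, it carries flag H): it has marker Y.
By R7 (it has marker Y, it satisfies condition Y1, it carries flag H): it has marker J.
By R11 (it has marker J, it is granted): it has marker D.
By R13 (it has marker D, it is from a trusted device, it has a valid MFA token): it has marker V.
By R19 (it has marker V, it is in state N1, it is denied): it has marker V1.
By R23 (it has marker V1, it is in state N1): it meets criterion C.
By R16 (it meets criterion C, it is in state N1): it is in category M1.
By R17 (it is in category M1): it is in state X.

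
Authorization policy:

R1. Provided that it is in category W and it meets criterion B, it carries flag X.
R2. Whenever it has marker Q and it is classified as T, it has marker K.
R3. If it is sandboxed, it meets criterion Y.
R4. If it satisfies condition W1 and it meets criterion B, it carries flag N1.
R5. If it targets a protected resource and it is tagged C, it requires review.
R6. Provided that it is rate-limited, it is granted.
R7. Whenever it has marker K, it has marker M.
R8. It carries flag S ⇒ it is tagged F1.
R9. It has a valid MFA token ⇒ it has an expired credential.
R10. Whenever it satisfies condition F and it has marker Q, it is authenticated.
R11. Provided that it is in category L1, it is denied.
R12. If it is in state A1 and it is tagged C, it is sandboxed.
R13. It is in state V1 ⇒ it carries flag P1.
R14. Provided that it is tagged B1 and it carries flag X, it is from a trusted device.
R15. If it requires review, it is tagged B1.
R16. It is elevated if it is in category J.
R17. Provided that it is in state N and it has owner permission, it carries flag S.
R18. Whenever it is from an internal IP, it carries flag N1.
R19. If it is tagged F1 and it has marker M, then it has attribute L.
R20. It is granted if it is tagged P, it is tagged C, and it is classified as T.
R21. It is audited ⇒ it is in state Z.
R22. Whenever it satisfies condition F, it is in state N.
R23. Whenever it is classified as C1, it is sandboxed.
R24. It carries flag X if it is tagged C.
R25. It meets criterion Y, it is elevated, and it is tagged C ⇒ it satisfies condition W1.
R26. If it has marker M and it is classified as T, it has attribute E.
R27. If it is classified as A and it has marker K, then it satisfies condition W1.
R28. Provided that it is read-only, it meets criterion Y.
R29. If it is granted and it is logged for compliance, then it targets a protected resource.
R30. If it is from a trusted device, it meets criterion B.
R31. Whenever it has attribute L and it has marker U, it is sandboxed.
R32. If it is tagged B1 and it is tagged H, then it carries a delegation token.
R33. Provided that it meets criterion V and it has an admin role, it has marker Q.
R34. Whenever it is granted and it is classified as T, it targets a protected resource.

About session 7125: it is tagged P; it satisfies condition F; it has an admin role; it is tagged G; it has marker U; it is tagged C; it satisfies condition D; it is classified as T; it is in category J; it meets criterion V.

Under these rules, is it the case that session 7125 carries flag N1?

No

Forward chaining from the given facts derives: is elevated, is granted, is in state N, carries flag X, has marker Q, targets a protected resource, has marker K, requires review, has marker M, is authenticated, is tagged B1, has attribute E, is from a trusted device, meets criterion B.
Rules concluding "it carries flag N1": R4 needs "it satisfies condition W1"; R18 needs "it is from an internal IP" — none of these are established.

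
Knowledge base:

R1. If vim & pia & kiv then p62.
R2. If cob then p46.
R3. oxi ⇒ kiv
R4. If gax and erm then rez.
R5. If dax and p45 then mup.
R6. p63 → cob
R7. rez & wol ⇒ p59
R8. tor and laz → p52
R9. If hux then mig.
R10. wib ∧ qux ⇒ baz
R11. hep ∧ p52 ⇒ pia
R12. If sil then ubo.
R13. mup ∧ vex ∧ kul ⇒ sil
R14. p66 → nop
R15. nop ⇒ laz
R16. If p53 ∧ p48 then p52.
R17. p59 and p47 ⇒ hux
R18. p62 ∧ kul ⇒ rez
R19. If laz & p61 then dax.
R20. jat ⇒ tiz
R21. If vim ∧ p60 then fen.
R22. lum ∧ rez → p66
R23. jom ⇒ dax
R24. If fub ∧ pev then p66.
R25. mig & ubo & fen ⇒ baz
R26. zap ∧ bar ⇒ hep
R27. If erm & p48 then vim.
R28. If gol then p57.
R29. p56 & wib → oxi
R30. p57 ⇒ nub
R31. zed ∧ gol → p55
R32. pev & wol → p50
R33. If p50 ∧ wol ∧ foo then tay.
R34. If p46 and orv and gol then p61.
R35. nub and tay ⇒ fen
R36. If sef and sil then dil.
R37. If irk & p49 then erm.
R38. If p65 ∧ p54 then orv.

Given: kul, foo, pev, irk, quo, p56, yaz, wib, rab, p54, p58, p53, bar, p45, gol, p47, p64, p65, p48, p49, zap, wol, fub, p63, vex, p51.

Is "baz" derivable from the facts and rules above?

cob  (by R6: p63)
p52  (by R16: p53, p48)
p66  (by R24: fub, pev)
hep  (by R26: zap, bar)
p57  (by R28: gol)
oxi  (by R29: p56, wib)
nub  (by R30: p57)
p50  (by R32: pev, wol)
tay  (by R33: p50, wol, foo)
fen  (by R35: nub, tay)
erm  (by R37: irk, p49)
orv  (by R38: p65, p54)
p46  (by R2: cob)
kiv  (by R3: oxi)
pia  (by R11: hep, p52)
nop  (by R14: p66)
laz  (by R15: nop)
vim  (by R27: erm, p48)
p61  (by R34: p46, orv, gol)
p62  (by R1: vim, pia, kiv)
rez  (by R18: p62, kul)
dax  (by R19: laz, p61)
mup  (by R5: dax, p45)
p59  (by R7: rez, wol)
sil  (by R13: mup, vex, kul)
hux  (by R17: p59, p47)
mig  (by R9: hux)
ubo  (by R12: sil)
baz  (by R25: mig, ubo, fen)

Yes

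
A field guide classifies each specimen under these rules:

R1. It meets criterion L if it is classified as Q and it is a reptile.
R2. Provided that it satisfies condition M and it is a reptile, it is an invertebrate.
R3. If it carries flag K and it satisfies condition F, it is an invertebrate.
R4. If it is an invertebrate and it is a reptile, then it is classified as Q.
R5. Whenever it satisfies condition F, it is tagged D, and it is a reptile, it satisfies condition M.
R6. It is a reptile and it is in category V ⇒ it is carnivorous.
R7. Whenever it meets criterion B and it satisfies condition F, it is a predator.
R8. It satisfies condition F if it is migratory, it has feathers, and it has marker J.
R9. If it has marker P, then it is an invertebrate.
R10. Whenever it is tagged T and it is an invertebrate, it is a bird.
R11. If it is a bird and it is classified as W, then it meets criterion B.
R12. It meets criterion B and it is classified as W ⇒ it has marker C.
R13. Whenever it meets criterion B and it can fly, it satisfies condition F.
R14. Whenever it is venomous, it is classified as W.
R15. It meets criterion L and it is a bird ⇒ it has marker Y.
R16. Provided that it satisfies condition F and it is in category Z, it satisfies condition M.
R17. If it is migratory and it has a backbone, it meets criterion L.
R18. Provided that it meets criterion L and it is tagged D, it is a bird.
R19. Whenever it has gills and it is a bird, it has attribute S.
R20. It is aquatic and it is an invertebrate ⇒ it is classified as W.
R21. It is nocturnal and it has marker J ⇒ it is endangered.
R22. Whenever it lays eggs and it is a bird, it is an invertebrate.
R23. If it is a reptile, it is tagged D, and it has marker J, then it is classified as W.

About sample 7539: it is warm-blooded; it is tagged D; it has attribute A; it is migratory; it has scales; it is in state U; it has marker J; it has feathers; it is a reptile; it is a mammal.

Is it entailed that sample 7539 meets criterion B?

Yes

By R8 (it is migratory, it has feathers, it has marker J): it satisfies condition F.
By R23 (it is a reptile, it is tagged D, it has marker J): it is classified as W.
By R5 (it satisfies condition F, it is tagged D, it is a reptile): it satisfies condition M.
By R2 (it satisfies condition M, it is a reptile): it is an invertebrate.
By R4 (it is an invertebrate, it is a reptile): it is classified as Q.
By R1 (it is classified as Q, it is a reptile): it meets criterion L.
By R18 (it meets criterion L, it is tagged D): it is a bird.
By R11 (it is a bird, it is classified as W): it meets criterion B.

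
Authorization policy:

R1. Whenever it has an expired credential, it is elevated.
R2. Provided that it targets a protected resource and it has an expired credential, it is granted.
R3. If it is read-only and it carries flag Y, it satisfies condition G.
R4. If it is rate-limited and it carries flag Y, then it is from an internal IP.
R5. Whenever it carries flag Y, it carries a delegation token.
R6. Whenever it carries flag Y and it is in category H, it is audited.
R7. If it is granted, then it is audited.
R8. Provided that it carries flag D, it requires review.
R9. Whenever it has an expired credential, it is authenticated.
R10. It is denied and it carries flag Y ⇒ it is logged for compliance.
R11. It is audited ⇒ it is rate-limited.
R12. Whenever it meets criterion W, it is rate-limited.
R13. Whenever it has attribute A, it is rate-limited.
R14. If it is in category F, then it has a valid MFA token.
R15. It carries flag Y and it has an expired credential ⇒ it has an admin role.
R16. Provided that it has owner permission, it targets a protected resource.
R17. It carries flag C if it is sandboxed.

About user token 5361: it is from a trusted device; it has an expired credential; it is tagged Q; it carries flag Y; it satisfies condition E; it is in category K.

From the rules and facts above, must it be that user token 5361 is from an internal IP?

Forward chaining from the given facts derives: is elevated, carries a delegation token, is authenticated, has an admin role.
The only rule concluding "it is from an internal IP" is R4, which needs "it is rate-limited"; that is never established.

No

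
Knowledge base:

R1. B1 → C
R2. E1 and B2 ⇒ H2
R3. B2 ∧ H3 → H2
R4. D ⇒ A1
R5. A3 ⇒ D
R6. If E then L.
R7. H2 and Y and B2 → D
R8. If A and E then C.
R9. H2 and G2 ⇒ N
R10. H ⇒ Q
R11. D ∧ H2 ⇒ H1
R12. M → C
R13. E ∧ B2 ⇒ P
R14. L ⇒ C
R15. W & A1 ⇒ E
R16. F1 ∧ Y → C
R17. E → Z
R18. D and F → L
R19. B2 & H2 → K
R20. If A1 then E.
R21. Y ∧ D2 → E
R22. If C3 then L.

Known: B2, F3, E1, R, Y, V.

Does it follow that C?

Yes

H2  (by R2: E1, B2)
D  (by R7: H2, Y, B2)
A1  (by R4: D)
E  (by R20: A1)
L  (by R6: E)
C  (by R14: L)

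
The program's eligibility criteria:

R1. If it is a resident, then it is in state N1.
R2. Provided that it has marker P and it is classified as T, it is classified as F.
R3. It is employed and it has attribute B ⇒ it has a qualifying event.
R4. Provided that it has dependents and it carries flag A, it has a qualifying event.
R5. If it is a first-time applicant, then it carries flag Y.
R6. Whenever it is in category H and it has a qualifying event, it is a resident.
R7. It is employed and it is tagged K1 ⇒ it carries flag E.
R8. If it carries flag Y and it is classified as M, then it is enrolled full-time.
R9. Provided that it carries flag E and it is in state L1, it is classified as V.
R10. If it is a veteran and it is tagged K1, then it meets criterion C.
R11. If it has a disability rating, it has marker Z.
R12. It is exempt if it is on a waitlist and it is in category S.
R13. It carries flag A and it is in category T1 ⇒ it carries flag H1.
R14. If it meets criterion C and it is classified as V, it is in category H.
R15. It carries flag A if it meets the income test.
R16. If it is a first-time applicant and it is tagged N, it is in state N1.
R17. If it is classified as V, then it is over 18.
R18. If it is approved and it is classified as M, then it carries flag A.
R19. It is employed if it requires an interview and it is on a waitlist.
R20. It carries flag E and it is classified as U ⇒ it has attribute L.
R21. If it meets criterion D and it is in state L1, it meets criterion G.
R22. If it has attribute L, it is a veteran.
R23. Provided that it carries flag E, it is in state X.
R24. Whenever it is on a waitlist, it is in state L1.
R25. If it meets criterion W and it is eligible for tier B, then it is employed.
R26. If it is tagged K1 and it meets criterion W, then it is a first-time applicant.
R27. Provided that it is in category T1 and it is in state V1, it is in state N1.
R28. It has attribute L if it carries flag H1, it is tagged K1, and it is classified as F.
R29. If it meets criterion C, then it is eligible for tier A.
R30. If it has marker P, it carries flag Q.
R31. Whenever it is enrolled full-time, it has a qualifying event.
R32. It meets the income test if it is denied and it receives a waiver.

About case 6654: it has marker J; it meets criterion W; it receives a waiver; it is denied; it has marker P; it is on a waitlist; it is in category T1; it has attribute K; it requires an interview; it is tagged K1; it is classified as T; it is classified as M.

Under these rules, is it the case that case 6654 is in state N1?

Yes

By R2 (it has marker P, it is classified as T): it is classified as F.
By R19 (it requires an interview, it is on a waitlist): it is employed.
By R24 (it is on a waitlist): it is in state L1.
By R26 (it is tagged K1, it meets criterion W): it is a first-time applicant.
By R32 (it is denied, it receives a waiver): it meets the income test.
By R5 (it is a first-time applicant): it carries flag Y.
By R7 (it is employed, it is tagged K1): it carries flag E.
By R8 (it carries flag Y, it is classified as M): it is enrolled full-time.
By R9 (it carries flag E, it is in state L1): it is classified as V.
By R15 (it meets the income test): it carries flag A.
By R31 (it is enrolled full-time): it has a qualifying event.
By R13 (it carries flag A, it is in category T1): it carries flag H1.
By R28 (it carries flag H1, it is tagged K1, it is classified as F): it has attribute L.
By R22 (it has attribute L): it is a veteran.
By R10 (it is a veteran, it is tagged K1): it meets criterion C.
By R14 (it meets criterion C, it is classified as V): it is in category H.
By R6 (it is in category H, it has a qualifying event): it is a resident.
By R1 (it is a resident): it is in state N1.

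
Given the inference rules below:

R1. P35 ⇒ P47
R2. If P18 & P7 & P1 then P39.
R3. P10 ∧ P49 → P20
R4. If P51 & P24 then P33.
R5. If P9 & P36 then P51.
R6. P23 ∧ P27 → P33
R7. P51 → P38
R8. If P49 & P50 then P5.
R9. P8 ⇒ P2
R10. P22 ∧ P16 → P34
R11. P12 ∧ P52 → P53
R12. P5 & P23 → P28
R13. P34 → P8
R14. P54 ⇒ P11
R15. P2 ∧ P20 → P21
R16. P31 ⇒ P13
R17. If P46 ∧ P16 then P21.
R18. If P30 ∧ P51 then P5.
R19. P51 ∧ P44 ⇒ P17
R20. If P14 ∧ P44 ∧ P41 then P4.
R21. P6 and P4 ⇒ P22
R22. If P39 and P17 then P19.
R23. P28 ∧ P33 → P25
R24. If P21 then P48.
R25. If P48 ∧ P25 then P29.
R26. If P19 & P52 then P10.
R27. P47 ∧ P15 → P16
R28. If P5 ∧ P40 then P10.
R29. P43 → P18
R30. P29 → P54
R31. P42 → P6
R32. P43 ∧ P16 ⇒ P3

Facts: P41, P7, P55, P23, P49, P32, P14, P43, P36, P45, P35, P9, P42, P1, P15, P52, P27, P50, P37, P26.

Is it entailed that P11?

Forward chaining from the given facts derives: P47, P51, P33, P38, P5, P28, P25, P16, P18, P6, P3, P39.
The only rule concluding P11 is R14, which needs P54; that is never established.

No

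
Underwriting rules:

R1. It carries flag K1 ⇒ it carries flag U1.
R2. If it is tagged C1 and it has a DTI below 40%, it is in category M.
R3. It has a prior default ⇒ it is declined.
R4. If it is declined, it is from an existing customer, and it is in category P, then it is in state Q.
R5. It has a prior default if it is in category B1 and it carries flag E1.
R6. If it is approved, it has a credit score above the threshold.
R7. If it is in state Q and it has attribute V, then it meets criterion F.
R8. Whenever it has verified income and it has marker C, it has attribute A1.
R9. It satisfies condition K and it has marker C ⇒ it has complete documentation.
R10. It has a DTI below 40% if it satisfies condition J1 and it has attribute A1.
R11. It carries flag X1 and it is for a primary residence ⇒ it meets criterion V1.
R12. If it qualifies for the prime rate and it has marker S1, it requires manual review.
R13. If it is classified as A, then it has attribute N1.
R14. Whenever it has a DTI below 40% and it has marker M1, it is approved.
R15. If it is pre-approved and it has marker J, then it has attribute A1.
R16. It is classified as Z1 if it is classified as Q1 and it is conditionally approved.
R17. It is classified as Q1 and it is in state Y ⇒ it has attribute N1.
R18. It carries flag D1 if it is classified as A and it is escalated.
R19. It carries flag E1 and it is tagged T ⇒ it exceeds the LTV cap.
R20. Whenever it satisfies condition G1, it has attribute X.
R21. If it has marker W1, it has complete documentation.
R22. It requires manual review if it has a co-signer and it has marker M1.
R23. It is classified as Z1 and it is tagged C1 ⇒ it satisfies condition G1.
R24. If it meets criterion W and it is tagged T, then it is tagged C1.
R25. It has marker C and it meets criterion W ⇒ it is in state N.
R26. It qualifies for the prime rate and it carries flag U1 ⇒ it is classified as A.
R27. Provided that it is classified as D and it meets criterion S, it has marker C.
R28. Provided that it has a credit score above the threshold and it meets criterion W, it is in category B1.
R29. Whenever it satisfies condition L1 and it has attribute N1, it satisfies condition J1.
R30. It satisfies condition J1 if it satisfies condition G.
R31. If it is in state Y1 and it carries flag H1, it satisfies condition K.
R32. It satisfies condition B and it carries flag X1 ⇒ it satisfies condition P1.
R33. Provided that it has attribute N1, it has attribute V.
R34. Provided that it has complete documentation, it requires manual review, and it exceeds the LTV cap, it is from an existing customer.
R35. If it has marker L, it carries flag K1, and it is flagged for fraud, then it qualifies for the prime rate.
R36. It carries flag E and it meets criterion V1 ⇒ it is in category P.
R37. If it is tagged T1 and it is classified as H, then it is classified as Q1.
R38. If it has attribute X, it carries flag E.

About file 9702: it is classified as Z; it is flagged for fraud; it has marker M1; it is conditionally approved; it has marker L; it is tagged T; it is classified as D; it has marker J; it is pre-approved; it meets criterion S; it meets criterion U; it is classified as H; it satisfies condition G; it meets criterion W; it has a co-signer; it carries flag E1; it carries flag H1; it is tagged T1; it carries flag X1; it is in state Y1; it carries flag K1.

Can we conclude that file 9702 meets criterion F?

No

Forward chaining from the given facts derives: carries flag U1, has attribute A1, exceeds the LTV cap, requires manual review, is tagged C1, has marker C, satisfies condition J1, satisfies condition K, qualifies for the prime rate, is classified as Q1, has complete documentation, has a DTI below 40%, is approved, is classified as Z1, satisfies condition G1, is in state N, is classified as A, is from an existing customer, is in category M, has a credit score above the threshold, has attribute N1, has attribute X, is in category B1, has attribute V, carries flag E, has a prior default, is declined.
The only rule concluding "it meets criterion F" is R7, which needs "it is in state Q"; that is never established.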